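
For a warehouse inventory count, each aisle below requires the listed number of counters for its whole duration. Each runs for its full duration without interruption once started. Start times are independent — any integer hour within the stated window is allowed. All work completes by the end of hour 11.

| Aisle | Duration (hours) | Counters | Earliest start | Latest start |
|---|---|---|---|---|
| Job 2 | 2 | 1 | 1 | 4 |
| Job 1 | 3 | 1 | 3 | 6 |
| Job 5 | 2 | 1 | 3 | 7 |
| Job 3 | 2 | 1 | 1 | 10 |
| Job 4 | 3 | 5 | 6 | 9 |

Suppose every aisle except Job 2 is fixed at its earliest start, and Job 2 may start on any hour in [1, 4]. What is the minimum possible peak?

Job 2@1: h1:2  h2:2  h3:2  h4:2  h5:1  h6:5  h7:5  h8:5  h9:0  h10:0  h11:0 → peak 5
Job 2@2: h1:1  h2:2  h3:3  h4:2  h5:1  h6:5  h7:5  h8:5  h9:0  h10:0  h11:0 → peak 5
Job 2@3: h1:1  h2:1  h3:3  h4:3  h5:1  h6:5  h7:5  h8:5  h9:0  h10:0  h11:0 → peak 5
Job 2@4: h1:1  h2:1  h3:2  h4:3  h5:2  h6:5  h7:5  h8:5  h9:0  h10:0  h11:0 → peak 5
Best is Job 2@1, peak 5.

5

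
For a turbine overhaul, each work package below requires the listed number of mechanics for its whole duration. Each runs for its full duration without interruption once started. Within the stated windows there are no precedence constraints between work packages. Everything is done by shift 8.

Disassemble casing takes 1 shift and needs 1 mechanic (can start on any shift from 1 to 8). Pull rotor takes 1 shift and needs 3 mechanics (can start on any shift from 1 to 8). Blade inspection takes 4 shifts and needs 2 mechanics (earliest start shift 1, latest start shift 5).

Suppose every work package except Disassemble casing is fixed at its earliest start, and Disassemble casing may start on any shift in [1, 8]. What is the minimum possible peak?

Disassemble casing@1: s1:6  s2:2  s3:2  s4:2  s5:0  s6:0  s7:0  s8:0 → peak 6
Disassemble casing@2: s1:5  s2:3  s3:2  s4:2  s5:0  s6:0  s7:0  s8:0 → peak 5
Disassemble casing@3: s1:5  s2:2  s3:3  s4:2  s5:0  s6:0  s7:0  s8:0 → peak 5
Disassemble casing@4: s1:5  s2:2  s3:2  s4:3  s5:0  s6:0  s7:0  s8:0 → peak 5
Disassemble casing@5: s1:5  s2:2  s3:2  s4:2  s5:1  s6:0  s7:0  s8:0 → peak 5
Disassemble casing@6: s1:5  s2:2  s3:2  s4:2  s5:0  s6:1  s7:0  s8:0 → peak 5
Disassemble casing@7: s1:5  s2:2  s3:2  s4:2  s5:0  s6:0  s7:1  s8:0 → peak 5
Disassemble casing@8: s1:5  s2:2  s3:2  s4:2  s5:0  s6:0  s7:0  s8:1 → peak 5
Best is Disassemble casing@2, peak 5.

5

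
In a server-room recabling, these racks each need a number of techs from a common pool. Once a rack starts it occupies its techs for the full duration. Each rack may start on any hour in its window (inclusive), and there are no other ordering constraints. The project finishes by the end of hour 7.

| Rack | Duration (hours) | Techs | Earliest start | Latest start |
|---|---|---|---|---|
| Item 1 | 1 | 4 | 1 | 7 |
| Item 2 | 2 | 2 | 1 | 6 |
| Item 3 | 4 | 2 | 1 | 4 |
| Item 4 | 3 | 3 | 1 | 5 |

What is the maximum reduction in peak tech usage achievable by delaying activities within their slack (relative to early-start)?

6

Early-start peak: h1:11  h2:7  h3:5  h4:2  h5:0  h6:0  h7:0 ⇒ 11.
Leveled (Item 1@1, Item 2@2, Item 3@2, Item 4@4): h1:4  h2:4  h3:4  h4:5  h5:5  h6:3  h7:0 ⇒ 5.
Reduction 11 − 5 = 6.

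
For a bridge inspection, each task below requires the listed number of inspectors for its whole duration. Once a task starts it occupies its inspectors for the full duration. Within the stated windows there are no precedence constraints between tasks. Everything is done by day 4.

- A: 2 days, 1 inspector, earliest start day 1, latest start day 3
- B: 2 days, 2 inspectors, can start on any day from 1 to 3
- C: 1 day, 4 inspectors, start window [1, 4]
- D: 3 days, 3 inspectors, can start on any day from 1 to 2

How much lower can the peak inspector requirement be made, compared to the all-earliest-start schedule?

5

Early-start peak: d1:10  d2:6  d3:3  d4:0 ⇒ 10.
Leveled (A@1, B@3, C@1, D@2): d1:5  d2:4  d3:5  d4:5 ⇒ 5.
Reduction 10 − 5 = 5.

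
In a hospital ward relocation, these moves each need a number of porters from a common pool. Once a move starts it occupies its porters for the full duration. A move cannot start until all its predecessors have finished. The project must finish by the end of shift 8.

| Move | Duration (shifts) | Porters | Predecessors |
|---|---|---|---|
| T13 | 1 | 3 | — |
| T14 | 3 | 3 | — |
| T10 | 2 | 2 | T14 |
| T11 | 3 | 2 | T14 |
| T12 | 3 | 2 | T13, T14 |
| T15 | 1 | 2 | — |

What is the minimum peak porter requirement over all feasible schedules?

5

Early-start (T13@1, T14@1, T10@4, T11@4, T12@4, T15@1) gives peak 8: s1:8  s2:3  s3:3  s4:6  s5:6  s6:4  s7:0  s8:0.
Shift T13→4, T11→5, T12→6.
Schedule T13@4, T14@1, T10@4, T11@5, T12@6, T15@1: s1:5  s2:3  s3:3  s4:5  s5:4  s6:4  s7:4  s8:2 — peak 5.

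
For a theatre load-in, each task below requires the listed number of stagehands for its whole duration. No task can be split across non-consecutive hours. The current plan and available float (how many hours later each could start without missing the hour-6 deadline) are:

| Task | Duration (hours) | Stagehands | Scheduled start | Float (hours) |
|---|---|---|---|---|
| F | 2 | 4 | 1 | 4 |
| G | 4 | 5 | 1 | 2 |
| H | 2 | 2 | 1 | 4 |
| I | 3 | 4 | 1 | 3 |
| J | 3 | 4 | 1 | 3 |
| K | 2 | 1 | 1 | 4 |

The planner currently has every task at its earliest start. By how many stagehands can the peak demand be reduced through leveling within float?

Early-start peak: h1:20  h2:20  h3:13  h4:5  h5:0  h6:0 ⇒ 20.
Leveled (F@1, G@3, H@1, I@1, J@4, K@3): h1:10  h2:10  h3:10  h4:10  h5:9  h6:9 ⇒ 10.
Reduction 20 − 10 = 10.

10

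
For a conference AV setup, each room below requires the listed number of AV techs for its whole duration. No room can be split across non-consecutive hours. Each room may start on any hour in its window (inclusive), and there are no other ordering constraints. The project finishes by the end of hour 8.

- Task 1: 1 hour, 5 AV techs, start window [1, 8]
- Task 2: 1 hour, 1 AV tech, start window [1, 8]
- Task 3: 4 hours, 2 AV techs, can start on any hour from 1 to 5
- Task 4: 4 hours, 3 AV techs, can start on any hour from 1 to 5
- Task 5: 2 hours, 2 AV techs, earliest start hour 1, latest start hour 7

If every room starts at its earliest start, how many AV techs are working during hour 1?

At early start, hour 1 has: Task 1, Task 2, Task 3, Task 4, Task 5.
Demand: 5 + 1 + 2 + 3 + 2 = 13.

13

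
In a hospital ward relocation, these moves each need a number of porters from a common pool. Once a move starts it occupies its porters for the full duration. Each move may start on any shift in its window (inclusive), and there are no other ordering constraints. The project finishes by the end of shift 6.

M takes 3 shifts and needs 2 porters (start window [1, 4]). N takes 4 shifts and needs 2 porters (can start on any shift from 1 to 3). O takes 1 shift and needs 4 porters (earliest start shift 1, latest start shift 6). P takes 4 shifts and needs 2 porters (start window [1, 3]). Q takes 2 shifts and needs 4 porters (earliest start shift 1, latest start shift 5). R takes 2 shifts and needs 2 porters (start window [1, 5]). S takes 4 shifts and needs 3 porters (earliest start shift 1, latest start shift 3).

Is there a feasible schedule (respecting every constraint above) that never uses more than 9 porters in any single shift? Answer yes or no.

yes

Schedule M@1, N@1, O@6, P@1, Q@5, R@4, S@1: s1:9  s2:9  s3:9  s4:9  s5:6  s6:8 — peak 9 ≤ 9.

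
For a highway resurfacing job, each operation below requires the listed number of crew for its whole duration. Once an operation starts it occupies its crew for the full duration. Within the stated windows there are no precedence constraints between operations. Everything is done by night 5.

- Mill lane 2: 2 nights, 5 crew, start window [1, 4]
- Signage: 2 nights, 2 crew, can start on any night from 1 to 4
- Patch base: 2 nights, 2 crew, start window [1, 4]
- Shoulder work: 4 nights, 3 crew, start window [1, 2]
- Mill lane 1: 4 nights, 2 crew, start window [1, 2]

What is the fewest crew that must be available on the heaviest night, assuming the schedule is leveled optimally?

10

Early-start (Mill lane 2@1, Signage@1, Patch base@1, Shoulder work@1, Mill lane 1@1) gives peak 14: n1:14  n2:14  n3:5  n4:5  n5:0.
Shift Signage→3, Patch base→3.
Schedule Mill lane 2@1, Signage@3, Patch base@3, Shoulder work@1, Mill lane 1@1: n1:10  n2:10  n3:9  n4:9  n5:0 — peak 10.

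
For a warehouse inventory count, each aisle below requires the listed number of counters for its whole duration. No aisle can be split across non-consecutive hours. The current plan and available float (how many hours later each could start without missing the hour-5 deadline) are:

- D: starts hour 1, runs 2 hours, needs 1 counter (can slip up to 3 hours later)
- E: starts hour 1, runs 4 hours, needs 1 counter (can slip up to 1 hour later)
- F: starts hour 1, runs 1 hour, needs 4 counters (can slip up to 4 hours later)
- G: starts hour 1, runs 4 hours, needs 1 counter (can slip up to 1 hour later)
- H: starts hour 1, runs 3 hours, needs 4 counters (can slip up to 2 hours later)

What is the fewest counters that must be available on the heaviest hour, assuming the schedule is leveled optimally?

Early-start (D@1, E@1, F@1, G@1, H@1) gives peak 11: h1:11  h2:7  h3:6  h4:2  h5:0.
Shift G→2, H→3.
Schedule D@1, E@1, F@1, G@2, H@3: h1:6  h2:3  h3:6  h4:6  h5:5 — peak 6.
Total counter-hours = 26 over 5 hours ⇒ peak ≥ ⌈26/5⌉ = 6, so 6 is optimal.

6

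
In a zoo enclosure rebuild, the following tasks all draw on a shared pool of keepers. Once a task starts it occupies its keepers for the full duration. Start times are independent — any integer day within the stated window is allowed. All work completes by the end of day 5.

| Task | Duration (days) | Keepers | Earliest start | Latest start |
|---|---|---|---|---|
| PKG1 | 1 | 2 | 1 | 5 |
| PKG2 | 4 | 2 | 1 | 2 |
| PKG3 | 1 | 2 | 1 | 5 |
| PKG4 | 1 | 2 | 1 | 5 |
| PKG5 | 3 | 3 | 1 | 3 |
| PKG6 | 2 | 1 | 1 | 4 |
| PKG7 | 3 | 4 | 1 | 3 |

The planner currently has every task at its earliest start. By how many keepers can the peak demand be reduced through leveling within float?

7

Early-start peak: d1:16  d2:10  d3:9  d4:2  d5:0 ⇒ 16.
Leveled (PKG1@1, PKG2@1, PKG3@1, PKG4@1, PKG5@2, PKG6@1, PKG7@3): d1:9  d2:6  d3:9  d4:9  d5:4 ⇒ 9.
Reduction 16 − 9 = 7.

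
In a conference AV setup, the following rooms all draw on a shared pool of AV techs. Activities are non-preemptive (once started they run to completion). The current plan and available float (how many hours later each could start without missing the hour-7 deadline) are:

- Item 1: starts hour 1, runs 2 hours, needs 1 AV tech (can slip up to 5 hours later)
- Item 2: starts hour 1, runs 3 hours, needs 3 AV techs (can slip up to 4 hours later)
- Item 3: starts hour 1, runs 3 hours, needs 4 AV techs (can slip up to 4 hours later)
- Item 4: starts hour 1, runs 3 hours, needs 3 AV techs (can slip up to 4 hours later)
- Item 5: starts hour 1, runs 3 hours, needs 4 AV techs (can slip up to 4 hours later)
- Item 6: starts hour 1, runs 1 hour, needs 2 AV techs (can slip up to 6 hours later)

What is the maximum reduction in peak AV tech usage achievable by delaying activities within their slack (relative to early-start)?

9

Early-start peak: h1:17  h2:15  h3:14  h4:0  h5:0  h6:0  h7:0 ⇒ 17.
Leveled (Item 1@1, Item 2@1, Item 3@1, Item 4@4, Item 5@4, Item 6@7): h1:8  h2:8  h3:7  h4:7  h5:7  h6:7  h7:2 ⇒ 8.
Reduction 17 − 8 = 9.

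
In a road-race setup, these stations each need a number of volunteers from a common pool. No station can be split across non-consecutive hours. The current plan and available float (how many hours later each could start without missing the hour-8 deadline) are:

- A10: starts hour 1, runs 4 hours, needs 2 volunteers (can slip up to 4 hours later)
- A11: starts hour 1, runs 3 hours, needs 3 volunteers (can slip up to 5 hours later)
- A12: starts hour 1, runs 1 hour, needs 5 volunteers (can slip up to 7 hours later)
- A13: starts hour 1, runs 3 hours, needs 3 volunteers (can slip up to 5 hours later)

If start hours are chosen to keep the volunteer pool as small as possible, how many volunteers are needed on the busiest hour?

5

Early-start (A10@1, A11@1, A12@1, A13@1) gives peak 13: h1:13  h2:8  h3:8  h4:2  h5:0  h6:0  h7:0  h8:0.
Shift A12→5, A13→6.
Schedule A10@1, A11@1, A12@5, A13@6: h1:5  h2:5  h3:5  h4:2  h5:5  h6:3  h7:3  h8:3 — peak 5.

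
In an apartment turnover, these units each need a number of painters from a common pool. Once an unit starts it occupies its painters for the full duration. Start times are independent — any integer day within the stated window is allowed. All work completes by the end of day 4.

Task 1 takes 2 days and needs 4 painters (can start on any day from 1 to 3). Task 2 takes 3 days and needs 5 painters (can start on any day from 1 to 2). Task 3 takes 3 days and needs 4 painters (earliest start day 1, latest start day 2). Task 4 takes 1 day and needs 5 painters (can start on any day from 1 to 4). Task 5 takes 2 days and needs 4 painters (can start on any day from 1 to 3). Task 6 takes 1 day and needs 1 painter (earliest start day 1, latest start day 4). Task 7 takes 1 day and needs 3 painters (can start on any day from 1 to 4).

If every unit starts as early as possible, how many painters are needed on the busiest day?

Early-start schedule: Task 1@1, Task 2@1, Task 3@1, Task 4@1, Task 5@1, Task 6@1, Task 7@1.
Load per day: day 1: 26, day 2: 17, day 3: 9, day 4: 0.
Peak is 26.

26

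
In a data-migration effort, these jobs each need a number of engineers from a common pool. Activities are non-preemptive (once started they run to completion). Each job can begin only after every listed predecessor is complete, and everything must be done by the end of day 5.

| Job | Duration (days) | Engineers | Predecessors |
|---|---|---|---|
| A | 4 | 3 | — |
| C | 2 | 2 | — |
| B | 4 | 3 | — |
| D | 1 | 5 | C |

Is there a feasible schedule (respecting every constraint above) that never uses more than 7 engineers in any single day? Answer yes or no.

no

The minimum achievable peak is 8; 7 < 8, so no feasible schedule stays within the cap.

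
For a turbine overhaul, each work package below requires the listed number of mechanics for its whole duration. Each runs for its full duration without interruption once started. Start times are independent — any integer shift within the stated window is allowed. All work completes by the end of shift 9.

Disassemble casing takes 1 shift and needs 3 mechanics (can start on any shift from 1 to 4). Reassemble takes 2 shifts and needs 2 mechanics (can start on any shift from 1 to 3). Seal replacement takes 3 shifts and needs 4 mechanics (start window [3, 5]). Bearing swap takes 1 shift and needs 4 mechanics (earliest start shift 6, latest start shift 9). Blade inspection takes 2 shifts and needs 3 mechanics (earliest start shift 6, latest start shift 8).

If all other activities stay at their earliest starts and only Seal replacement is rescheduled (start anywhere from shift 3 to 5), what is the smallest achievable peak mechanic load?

7

Seal replacement@3: s1:5  s2:2  s3:4  s4:4  s5:4  s6:7  s7:3  s8:0  s9:0 → peak 7
Seal replacement@4: s1:5  s2:2  s3:0  s4:4  s5:4  s6:11  s7:3  s8:0  s9:0 → peak 11
Seal replacement@5: s1:5  s2:2  s3:0  s4:0  s5:4  s6:11  s7:7  s8:0  s9:0 → peak 11
Best is Seal replacement@3, peak 7.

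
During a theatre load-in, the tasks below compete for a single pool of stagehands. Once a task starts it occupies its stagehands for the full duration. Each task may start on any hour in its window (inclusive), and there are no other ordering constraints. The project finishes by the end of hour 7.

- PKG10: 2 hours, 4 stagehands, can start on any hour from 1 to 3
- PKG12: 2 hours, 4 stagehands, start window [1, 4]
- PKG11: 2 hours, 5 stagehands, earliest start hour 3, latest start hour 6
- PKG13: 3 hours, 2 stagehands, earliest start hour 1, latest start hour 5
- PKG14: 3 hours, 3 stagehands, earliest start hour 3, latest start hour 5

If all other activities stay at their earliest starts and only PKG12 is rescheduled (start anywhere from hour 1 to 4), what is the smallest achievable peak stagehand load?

PKG12@1: h1:10  h2:10  h3:10  h4:8  h5:3  h6:0  h7:0 → peak 10
PKG12@2: h1:6  h2:10  h3:14  h4:8  h5:3  h6:0  h7:0 → peak 14
PKG12@3: h1:6  h2:6  h3:14  h4:12  h5:3  h6:0  h7:0 → peak 14
PKG12@4: h1:6  h2:6  h3:10  h4:12  h5:7  h6:0  h7:0 → peak 12
Best is PKG12@1, peak 10.

10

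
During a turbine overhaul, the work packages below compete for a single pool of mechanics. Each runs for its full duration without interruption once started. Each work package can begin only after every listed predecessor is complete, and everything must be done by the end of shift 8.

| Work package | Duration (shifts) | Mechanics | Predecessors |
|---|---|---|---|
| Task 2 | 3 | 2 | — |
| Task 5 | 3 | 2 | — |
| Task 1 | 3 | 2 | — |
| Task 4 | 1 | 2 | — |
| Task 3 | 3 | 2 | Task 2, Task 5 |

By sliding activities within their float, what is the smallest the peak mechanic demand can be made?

Early-start (Task 2@1, Task 5@1, Task 1@1, Task 4@1, Task 3@4) gives peak 8: s1:8  s2:6  s3:6  s4:2  s5:2  s6:2  s7:0  s8:0.
Shift Task 1→4, Task 4→4, Task 3→5.
Schedule Task 2@1, Task 5@1, Task 1@4, Task 4@4, Task 3@5: s1:4  s2:4  s3:4  s4:4  s5:4  s6:4  s7:2  s8:0 — peak 4.
Total mechanic-shifts = 26 over 8 shifts ⇒ peak ≥ ⌈26/8⌉ = 4, so 4 is optimal.

4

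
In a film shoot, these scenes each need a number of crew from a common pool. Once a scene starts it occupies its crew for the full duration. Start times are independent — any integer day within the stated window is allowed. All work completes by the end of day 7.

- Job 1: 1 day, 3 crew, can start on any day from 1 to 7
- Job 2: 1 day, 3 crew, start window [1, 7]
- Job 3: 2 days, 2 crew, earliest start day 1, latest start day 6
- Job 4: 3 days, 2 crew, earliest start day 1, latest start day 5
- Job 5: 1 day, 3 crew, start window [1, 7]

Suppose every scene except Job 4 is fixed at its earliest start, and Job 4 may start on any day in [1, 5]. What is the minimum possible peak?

Job 4@1: d1:13  d2:4  d3:2  d4:0  d5:0  d6:0  d7:0 → peak 13
Job 4@2: d1:11  d2:4  d3:2  d4:2  d5:0  d6:0  d7:0 → peak 11
Job 4@3: d1:11  d2:2  d3:2  d4:2  d5:2  d6:0  d7:0 → peak 11
Job 4@4: d1:11  d2:2  d3:0  d4:2  d5:2  d6:2  d7:0 → peak 11
Job 4@5: d1:11  d2:2  d3:0  d4:0  d5:2  d6:2  d7:2 → peak 11
Best is Job 4@2, peak 11.

11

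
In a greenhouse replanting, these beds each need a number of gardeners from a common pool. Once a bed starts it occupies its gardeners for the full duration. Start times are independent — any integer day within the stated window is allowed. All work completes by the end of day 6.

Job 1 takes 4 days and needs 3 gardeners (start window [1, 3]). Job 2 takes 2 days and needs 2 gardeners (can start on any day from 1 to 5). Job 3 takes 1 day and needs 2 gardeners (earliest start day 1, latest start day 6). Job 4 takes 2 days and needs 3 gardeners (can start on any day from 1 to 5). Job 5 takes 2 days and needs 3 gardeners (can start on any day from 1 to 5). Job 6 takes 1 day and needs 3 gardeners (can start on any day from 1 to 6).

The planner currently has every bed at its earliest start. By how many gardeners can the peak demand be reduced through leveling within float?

10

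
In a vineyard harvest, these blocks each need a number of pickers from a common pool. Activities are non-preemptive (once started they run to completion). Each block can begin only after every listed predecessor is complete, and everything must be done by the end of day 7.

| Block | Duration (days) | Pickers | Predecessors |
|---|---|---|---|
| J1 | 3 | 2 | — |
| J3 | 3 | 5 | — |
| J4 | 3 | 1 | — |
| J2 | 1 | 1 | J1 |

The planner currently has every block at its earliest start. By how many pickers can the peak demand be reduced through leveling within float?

Early-start peak: d1:8  d2:8  d3:8  d4:1  d5:0  d6:0  d7:0 ⇒ 8.
Leveled (J1@1, J3@4, J4@1, J2@7): d1:3  d2:3  d3:3  d4:5  d5:5  d6:5  d7:1 ⇒ 5.
Reduction 8 − 5 = 3.

3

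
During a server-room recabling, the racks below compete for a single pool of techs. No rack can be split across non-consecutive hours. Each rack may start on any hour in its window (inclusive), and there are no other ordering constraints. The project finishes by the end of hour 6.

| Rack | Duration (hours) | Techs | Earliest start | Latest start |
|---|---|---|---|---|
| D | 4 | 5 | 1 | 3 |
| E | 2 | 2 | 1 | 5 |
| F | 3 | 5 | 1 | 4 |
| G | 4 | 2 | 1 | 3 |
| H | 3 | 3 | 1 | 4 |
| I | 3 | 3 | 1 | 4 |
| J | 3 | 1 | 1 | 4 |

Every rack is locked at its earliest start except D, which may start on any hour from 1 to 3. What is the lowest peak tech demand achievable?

19

D@1: h1:21  h2:21  h3:19  h4:7  h5:0  h6:0 → peak 21
D@2: h1:16  h2:21  h3:19  h4:7  h5:5  h6:0 → peak 21
D@3: h1:16  h2:16  h3:19  h4:7  h5:5  h6:5 → peak 19
Best is D@3, peak 19.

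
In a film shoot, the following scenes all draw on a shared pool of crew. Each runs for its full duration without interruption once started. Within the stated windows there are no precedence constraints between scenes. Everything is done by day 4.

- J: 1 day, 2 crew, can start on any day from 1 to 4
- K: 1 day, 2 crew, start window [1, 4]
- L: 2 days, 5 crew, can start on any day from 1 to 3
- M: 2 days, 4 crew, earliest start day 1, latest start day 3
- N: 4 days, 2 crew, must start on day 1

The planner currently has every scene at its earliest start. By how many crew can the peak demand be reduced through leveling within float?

Early-start peak: d1:15  d2:11  d3:2  d4:2 ⇒ 15.
Leveled (J@1, K@2, L@3, M@1, N@1): d1:8  d2:8  d3:7  d4:7 ⇒ 8.
Reduction 15 − 8 = 7.

7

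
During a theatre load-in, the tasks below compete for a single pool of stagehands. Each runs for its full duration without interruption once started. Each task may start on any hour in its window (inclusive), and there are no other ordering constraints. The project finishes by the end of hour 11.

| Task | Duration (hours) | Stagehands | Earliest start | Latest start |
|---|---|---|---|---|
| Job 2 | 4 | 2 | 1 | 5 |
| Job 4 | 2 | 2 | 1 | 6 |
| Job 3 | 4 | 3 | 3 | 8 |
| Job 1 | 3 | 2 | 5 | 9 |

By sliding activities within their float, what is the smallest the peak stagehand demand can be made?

Early-start (Job 2@1, Job 4@1, Job 3@3, Job 1@5) gives peak 5: h1:4  h2:4  h3:5  h4:5  h5:5  h6:5  h7:2  h8:0  h9:0  h10:0  h11:0.
Shift Job 3→5, Job 1→9.
Schedule Job 2@1, Job 4@1, Job 3@5, Job 1@9: h1:4  h2:4  h3:2  h4:2  h5:3  h6:3  h7:3  h8:3  h9:2  h10:2  h11:2 — peak 4.

4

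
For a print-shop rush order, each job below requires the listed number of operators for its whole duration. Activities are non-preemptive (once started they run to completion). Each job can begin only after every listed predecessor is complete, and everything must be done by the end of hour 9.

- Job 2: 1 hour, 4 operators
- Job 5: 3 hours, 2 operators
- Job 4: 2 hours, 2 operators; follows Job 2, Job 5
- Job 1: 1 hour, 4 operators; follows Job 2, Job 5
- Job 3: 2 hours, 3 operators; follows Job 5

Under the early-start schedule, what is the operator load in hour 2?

2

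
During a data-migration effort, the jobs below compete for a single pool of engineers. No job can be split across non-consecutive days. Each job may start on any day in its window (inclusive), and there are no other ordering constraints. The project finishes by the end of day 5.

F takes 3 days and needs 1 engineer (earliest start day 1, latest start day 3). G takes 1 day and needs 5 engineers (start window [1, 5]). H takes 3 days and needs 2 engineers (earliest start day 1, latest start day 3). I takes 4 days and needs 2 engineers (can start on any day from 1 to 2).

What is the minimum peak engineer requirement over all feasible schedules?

Early-start (F@1, G@1, H@1, I@1) gives peak 10: d1:10  d2:5  d3:5  d4:2  d5:0.
Shift G→5.
Schedule F@1, G@5, H@1, I@1: d1:5  d2:5  d3:5  d4:2  d5:5 — peak 5.
Total engineer-days = 22 over 5 days ⇒ peak ≥ ⌈22/5⌉ = 5, so 5 is optimal.

5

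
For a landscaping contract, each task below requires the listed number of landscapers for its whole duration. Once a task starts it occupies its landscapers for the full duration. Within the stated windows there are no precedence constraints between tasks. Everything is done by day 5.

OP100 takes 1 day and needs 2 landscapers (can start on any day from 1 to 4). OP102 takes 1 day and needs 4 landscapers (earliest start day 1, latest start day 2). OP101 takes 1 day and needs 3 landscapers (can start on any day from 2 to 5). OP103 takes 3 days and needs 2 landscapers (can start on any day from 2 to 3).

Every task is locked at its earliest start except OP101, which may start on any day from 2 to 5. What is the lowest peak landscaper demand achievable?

6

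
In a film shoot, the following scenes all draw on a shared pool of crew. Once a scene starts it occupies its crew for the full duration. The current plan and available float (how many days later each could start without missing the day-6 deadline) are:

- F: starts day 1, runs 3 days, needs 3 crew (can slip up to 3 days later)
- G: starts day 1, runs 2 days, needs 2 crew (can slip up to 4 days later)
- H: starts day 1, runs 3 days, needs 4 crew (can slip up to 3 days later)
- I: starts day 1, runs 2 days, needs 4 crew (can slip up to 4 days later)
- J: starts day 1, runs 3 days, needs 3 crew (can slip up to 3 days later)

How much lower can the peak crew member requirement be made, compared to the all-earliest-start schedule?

8

Early-start peak: d1:16  d2:16  d3:10  d4:0  d5:0  d6:0 ⇒ 16.
Leveled (F@1, G@1, H@4, I@4, J@1): d1:8  d2:8  d3:6  d4:8  d5:8  d6:4 ⇒ 8.
Reduction 16 − 8 = 8.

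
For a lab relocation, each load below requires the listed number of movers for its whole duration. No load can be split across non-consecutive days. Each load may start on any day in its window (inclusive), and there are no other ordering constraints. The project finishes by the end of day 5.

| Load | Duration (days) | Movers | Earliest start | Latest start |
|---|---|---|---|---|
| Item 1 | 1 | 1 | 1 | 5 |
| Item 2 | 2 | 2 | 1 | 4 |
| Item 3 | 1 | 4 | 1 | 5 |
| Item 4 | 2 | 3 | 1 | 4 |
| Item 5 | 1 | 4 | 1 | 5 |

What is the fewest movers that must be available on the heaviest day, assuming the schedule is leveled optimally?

5

Early-start (Item 1@1, Item 2@1, Item 3@1, Item 4@1, Item 5@1) gives peak 14: d1:14  d2:5  d3:0  d4:0  d5:0.
Shift Item 3→4, Item 4→2, Item 5→5.
Schedule Item 1@1, Item 2@1, Item 3@4, Item 4@2, Item 5@5: d1:3  d2:5  d3:3  d4:4  d5:4 — peak 5.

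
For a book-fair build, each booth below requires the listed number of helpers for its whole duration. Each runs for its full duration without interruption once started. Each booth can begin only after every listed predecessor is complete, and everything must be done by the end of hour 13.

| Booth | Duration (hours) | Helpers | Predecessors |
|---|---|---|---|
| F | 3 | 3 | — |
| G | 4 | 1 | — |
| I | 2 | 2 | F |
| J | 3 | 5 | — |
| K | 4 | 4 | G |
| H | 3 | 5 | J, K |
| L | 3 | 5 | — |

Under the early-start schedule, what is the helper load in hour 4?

3

At early start, hour 4 has: G, I.
Demand: 1 + 2 = 3.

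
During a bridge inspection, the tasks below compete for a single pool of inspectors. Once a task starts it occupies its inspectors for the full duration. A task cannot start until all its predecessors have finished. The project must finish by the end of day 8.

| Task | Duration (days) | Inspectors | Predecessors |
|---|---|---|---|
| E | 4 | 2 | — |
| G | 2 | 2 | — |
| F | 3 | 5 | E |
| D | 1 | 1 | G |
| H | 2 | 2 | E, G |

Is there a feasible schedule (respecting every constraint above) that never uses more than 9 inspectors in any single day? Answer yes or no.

yes

Schedule E@1, G@1, F@5, D@3, H@5: d1:4  d2:4  d3:3  d4:2  d5:7  d6:7  d7:5  d8:0 — peak 7 ≤ 9.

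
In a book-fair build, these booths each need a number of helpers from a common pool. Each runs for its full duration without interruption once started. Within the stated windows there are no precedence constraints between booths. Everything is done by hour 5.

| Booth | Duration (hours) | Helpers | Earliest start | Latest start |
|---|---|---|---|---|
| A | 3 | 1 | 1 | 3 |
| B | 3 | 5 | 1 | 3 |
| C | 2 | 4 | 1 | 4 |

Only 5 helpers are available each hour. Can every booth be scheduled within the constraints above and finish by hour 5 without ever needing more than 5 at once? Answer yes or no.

Total helper-hours = 26; over 5 hours the average is 26/5 > 5, so some hour must exceed 5.

no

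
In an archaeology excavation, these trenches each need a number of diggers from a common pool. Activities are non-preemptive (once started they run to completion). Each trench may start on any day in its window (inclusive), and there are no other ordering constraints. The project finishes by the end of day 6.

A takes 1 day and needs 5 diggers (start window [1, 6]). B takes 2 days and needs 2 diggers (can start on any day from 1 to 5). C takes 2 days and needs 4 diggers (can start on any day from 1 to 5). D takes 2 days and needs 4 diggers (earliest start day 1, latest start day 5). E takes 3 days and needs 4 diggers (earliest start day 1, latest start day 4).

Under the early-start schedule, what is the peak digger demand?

Early-start schedule: A@1, B@1, C@1, D@1, E@1.
Load per day: day 1: 19, day 2: 14, day 3: 4, day 4: 0, day 5: 0, day 6: 0.
Peak is 19.

19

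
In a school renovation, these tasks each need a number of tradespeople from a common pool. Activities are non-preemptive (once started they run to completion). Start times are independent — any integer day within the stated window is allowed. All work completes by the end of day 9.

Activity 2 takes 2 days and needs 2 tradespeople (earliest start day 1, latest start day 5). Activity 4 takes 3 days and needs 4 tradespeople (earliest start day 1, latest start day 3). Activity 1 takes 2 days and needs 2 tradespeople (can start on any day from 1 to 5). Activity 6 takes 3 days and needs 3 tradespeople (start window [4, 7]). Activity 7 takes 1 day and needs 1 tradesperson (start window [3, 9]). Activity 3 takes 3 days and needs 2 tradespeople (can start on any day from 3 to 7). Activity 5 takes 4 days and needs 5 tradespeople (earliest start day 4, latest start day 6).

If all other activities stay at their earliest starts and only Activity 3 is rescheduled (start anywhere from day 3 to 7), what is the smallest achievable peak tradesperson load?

8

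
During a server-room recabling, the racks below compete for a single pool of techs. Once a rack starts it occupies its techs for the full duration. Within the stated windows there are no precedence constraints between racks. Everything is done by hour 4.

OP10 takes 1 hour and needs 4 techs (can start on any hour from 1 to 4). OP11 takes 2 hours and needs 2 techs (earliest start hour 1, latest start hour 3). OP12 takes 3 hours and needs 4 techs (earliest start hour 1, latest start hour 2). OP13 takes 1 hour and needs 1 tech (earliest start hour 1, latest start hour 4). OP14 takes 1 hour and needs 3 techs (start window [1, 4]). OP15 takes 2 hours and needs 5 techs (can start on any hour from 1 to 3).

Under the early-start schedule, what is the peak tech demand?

19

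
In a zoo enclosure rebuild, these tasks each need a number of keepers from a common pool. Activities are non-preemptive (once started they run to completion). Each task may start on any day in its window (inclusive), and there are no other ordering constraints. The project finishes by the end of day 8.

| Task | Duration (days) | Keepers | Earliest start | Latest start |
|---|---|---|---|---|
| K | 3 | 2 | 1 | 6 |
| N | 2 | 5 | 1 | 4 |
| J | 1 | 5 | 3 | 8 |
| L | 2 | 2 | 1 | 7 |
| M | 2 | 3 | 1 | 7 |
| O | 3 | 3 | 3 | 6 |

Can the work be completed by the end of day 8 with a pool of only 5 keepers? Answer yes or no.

yes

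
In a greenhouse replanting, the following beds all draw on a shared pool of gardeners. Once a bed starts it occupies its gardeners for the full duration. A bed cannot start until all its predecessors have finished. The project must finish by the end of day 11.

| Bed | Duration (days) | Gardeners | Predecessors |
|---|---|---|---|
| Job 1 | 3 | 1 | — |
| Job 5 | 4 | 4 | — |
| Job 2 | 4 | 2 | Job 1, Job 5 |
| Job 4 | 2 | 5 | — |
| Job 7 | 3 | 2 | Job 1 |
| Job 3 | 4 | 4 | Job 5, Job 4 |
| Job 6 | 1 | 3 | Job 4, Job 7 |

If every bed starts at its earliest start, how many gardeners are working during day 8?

6

At early start, day 8 has: Job 2, Job 3.
Demand: 2 + 4 = 6.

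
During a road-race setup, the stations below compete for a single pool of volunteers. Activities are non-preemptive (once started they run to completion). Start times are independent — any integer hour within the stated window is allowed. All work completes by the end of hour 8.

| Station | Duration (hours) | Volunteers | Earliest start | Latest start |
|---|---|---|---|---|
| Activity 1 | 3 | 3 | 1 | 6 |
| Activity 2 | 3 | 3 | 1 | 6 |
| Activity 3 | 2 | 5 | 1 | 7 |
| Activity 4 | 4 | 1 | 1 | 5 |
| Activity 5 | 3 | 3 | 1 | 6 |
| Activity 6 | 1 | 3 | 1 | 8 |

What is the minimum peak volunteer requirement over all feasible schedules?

6

Early-start (Activity 1@1, Activity 2@1, Activity 3@1, Activity 4@1, Activity 5@1, Activity 6@1) gives peak 18: h1:18  h2:15  h3:10  h4:1  h5:0  h6:0  h7:0  h8:0.
Shift Activity 3→4, Activity 4→4, Activity 5→6, Activity 6→8.
Schedule Activity 1@1, Activity 2@1, Activity 3@4, Activity 4@4, Activity 5@6, Activity 6@8: h1:6  h2:6  h3:6  h4:6  h5:6  h6:4  h7:4  h8:6 — peak 6.
Total volunteer-hours = 44 over 8 hours ⇒ peak ≥ ⌈44/8⌉ = 6, so 6 is optimal.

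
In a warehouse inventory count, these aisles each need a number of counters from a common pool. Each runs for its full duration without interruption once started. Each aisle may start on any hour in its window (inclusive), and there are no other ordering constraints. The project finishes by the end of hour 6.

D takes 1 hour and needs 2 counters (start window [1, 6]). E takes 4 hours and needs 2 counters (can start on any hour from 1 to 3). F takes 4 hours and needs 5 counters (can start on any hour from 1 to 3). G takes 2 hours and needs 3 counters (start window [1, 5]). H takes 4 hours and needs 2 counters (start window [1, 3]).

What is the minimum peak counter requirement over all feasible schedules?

9

Early-start (D@1, E@1, F@1, G@1, H@1) gives peak 14: h1:14  h2:12  h3:9  h4:9  h5:0  h6:0.
Shift G→5, H→2.
Schedule D@1, E@1, F@1, G@5, H@2: h1:9  h2:9  h3:9  h4:9  h5:5  h6:3 — peak 9.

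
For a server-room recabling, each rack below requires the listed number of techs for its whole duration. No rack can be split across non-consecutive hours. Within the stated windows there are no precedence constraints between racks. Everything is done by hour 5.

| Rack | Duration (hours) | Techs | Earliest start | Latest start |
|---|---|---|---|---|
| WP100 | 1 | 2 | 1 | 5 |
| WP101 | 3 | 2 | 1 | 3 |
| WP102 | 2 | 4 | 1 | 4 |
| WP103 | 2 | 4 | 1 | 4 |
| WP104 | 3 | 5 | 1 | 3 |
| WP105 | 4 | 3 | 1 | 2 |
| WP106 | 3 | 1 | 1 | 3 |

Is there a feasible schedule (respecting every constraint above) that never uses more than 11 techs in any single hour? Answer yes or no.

Schedule WP100@1, WP101@1, WP102@4, WP103@4, WP104@1, WP105@2, WP106@1: h1:10  h2:11  h3:11  h4:11  h5:11 — peak 11 ≤ 11.

yes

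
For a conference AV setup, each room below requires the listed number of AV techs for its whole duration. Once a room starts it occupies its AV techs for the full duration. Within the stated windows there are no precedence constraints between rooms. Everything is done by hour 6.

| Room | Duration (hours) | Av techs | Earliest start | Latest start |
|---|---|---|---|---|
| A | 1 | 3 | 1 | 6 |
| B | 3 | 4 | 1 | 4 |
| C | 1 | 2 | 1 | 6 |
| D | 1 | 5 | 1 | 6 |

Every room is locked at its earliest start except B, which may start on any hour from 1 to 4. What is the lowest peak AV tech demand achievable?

10

B@1: h1:14  h2:4  h3:4  h4:0  h5:0  h6:0 → peak 14
B@2: h1:10  h2:4  h3:4  h4:4  h5:0  h6:0 → peak 10
B@3: h1:10  h2:0  h3:4  h4:4  h5:4  h6:0 → peak 10
B@4: h1:10  h2:0  h3:0  h4:4  h5:4  h6:4 → peak 10
Best is B@2, peak 10.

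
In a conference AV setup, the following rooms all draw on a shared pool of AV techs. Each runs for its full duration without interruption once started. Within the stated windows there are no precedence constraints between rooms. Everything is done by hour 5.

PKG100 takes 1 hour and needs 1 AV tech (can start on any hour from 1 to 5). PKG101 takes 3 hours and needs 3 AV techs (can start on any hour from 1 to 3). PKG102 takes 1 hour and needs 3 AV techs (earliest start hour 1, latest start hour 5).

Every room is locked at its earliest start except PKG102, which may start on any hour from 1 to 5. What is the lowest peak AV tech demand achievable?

4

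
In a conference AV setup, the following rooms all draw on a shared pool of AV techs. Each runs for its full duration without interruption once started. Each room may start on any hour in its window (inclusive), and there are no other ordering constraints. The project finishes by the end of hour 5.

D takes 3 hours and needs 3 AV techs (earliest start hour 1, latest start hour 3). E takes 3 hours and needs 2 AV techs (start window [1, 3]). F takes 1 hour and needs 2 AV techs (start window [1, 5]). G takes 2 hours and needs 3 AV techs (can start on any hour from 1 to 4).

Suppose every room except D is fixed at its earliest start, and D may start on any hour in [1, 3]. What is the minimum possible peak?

D@1: h1:10  h2:8  h3:5  h4:0  h5:0 → peak 10
D@2: h1:7  h2:8  h3:5  h4:3  h5:0 → peak 8
D@3: h1:7  h2:5  h3:5  h4:3  h5:3 → peak 7
Best is D@3, peak 7.

7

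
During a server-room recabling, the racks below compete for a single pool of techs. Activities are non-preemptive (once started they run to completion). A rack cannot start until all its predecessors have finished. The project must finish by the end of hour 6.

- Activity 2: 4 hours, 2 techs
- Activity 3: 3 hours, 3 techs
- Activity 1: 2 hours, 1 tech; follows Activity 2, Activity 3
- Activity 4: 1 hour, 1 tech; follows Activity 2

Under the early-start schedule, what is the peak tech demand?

Early-start schedule: Activity 2@1, Activity 3@1, Activity 1@5, Activity 4@5.
Load per hour: hour 1: 5, hour 2: 5, hour 3: 5, hour 4: 2, hour 5: 2, hour 6: 1.
Peak is 5.

5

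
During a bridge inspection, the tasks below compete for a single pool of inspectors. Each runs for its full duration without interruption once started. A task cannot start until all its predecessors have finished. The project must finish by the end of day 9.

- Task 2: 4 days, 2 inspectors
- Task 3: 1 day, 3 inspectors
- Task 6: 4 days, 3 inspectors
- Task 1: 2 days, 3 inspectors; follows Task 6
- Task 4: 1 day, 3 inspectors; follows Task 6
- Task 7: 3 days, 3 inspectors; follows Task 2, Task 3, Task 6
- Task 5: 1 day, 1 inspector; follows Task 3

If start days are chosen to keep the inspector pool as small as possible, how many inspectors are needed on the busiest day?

Early-start (Task 2@1, Task 3@1, Task 6@1, Task 1@5, Task 4@5, Task 7@5, Task 5@2) gives peak 9: d1:8  d2:6  d3:5  d4:5  d5:9  d6:6  d7:3  d8:0  d9:0.
Shift Task 6→2, Task 1→6, Task 4→6, Task 7→7.
Schedule Task 2@1, Task 3@1, Task 6@2, Task 1@6, Task 4@6, Task 7@7, Task 5@2: d1:5  d2:6  d3:5  d4:5  d5:3  d6:6  d7:6  d8:3  d9:3 — peak 6.

6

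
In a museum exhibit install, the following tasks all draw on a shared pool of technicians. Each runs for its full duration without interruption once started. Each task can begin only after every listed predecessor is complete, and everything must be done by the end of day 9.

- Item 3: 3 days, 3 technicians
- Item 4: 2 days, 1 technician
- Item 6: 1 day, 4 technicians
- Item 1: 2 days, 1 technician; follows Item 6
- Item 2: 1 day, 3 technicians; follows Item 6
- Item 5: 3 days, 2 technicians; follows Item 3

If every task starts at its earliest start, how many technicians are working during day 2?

At early start, day 2 has: Item 3, Item 4, Item 1, Item 2.
Demand: 3 + 1 + 1 + 3 = 8.

8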